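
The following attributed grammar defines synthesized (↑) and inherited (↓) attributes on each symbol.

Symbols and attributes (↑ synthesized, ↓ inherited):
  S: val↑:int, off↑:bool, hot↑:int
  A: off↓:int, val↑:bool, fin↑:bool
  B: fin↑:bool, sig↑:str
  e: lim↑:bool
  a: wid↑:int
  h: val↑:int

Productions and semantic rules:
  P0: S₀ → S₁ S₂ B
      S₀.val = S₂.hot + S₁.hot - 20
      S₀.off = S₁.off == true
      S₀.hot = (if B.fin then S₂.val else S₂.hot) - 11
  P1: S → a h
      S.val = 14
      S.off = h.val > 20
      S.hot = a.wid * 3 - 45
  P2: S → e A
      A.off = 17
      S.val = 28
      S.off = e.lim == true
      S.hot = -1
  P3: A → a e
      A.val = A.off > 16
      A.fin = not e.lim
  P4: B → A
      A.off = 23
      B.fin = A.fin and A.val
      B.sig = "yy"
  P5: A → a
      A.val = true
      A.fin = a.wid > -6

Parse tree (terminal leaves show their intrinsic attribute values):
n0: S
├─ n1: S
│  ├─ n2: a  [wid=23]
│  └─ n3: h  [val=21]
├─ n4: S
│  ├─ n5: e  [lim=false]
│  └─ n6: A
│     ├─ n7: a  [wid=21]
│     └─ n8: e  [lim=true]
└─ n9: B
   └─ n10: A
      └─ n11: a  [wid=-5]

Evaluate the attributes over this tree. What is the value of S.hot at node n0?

1. n2.wid = 23  [terminal]
2. n3.val = 21  [terminal]
3. n1.val = 14  [14]
4. n1.off = true  [h.val > 20]
5. n1.hot = 24  [a.wid * 3 - 45]
6. n5.lim = false  [terminal]
7. n6.off = 17  [17]
8. n7.wid = 21  [terminal]
9. n8.lim = true  [terminal]
10. n6.val = true  [A.off > 16]
11. n6.fin = false  [not e.lim]
12. n4.val = 28  [28]
13. n4.off = false  [e.lim == true]
14. n4.hot = -1  [-1]
15. n10.off = 23  [23]
16. n11.wid = -5  [terminal]
17. n10.val = true  [true]
18. n10.fin = true  [a.wid > -6]
19. n9.fin = true  [A.fin and A.val]
20. n9.sig = "yy"  ["yy"]
21. n0.val = 3  [S₂.hot + S₁.hot - 20]
22. n0.off = true  [S₁.off == true]
23. n0.hot = 17  [(if B.fin then S₂.val else S₂.hot) - 11]

17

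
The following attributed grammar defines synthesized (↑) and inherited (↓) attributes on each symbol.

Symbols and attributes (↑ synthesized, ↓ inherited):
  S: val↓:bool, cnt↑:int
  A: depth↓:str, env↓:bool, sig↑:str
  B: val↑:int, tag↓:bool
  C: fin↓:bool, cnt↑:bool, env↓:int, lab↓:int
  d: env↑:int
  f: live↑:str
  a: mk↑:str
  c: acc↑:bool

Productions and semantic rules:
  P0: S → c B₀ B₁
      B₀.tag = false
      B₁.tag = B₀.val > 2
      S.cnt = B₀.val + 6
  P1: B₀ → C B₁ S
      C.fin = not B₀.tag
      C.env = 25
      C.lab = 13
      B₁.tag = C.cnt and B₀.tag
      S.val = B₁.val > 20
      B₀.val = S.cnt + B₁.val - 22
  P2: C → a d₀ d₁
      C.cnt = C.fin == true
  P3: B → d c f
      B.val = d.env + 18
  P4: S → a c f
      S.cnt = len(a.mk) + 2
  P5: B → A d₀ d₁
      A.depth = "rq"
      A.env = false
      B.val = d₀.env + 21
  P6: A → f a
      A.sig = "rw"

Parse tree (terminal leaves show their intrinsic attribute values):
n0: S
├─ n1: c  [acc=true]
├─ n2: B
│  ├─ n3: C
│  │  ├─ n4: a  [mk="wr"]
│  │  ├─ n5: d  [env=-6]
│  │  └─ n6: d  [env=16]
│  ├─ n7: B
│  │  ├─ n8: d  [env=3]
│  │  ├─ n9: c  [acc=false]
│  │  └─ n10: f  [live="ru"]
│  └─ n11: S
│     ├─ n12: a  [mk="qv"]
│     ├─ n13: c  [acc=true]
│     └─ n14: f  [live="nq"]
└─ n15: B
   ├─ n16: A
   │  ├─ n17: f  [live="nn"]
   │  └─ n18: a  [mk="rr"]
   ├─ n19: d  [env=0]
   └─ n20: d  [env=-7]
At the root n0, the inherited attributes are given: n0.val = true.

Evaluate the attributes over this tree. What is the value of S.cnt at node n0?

9

1. n0.val = true  [given at root]
2. n1.acc = true  [terminal]
3. n2.tag = false  [false]
4. n3.fin = true  [not B₀.tag]
5. n3.env = 25  [25]
6. n3.lab = 13  [13]
7. n4.mk = "wr"  [terminal]
8. n5.env = -6  [terminal]
9. n6.env = 16  [terminal]
10. n3.cnt = true  [C.fin == true]
11. n7.tag = false  [C.cnt and B₀.tag]
12. n8.env = 3  [terminal]
13. n9.acc = false  [terminal]
14. n10.live = "ru"  [terminal]
15. n7.val = 21  [d.env + 18]
16. n11.val = true  [B₁.val > 20]
17. n12.mk = "qv"  [terminal]
18. n13.acc = true  [terminal]
19. n14.live = "nq"  [terminal]
20. n11.cnt = 4  [len(a.mk) + 2]
21. n2.val = 3  [S.cnt + B₁.val - 22]
22. n15.tag = true  [B₀.val > 2]
23. n16.depth = "rq"  ["rq"]
24. n16.env = false  [false]
25. n17.live = "nn"  [terminal]
26. n18.mk = "rr"  [terminal]
27. n16.sig = "rw"  ["rw"]
28. n19.env = 0  [terminal]
29. n20.env = -7  [terminal]
30. n15.val = 21  [d₀.env + 21]
31. n0.cnt = 9  [B₀.val + 6]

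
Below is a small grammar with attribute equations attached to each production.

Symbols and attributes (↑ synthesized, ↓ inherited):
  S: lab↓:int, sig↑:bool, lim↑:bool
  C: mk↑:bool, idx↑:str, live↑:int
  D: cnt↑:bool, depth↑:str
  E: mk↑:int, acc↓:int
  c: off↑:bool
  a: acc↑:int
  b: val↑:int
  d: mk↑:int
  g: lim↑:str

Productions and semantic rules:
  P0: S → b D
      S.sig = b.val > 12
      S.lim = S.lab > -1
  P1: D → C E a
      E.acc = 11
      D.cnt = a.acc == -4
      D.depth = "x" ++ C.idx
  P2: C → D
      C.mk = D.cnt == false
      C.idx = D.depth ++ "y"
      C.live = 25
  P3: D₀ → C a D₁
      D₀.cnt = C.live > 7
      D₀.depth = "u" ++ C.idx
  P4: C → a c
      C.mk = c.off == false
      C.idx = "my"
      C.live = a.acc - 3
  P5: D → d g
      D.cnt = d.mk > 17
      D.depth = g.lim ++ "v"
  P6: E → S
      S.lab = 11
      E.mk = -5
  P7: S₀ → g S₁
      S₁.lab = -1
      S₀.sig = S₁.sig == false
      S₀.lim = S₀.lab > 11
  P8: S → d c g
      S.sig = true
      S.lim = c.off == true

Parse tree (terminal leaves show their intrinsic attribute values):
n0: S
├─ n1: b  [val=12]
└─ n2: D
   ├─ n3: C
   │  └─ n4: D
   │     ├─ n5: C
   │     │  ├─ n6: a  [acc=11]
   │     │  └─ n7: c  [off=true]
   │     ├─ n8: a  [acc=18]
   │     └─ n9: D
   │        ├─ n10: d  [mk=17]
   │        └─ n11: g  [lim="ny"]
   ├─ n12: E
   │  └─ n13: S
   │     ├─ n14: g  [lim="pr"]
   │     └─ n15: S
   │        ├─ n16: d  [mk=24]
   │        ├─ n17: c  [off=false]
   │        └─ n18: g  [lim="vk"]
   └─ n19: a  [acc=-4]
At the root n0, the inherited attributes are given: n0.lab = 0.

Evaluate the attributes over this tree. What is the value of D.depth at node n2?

1. n0.lab = 0  [given at root]
2. n1.val = 12  [terminal]
3. n6.acc = 11  [terminal]
4. n7.off = true  [terminal]
5. n5.mk = false  [c.off == false]
6. n5.idx = "my"  ["my"]
7. n5.live = 8  [a.acc - 3]
8. n8.acc = 18  [terminal]
9. n10.mk = 17  [terminal]
10. n11.lim = "ny"  [terminal]
11. n9.cnt = false  [d.mk > 17]
12. n9.depth = "nyv"  [g.lim ++ "v"]
13. n4.cnt = true  [C.live > 7]
14. n4.depth = "umy"  ["u" ++ C.idx]
15. n3.mk = false  [D.cnt == false]
16. n3.idx = "umyy"  [D.depth ++ "y"]
17. n3.live = 25  [25]
18. n12.acc = 11  [11]
19. n13.lab = 11  [11]
20. n14.lim = "pr"  [terminal]
21. n15.lab = -1  [-1]
22. n16.mk = 24  [terminal]
23. n17.off = false  [terminal]
24. n18.lim = "vk"  [terminal]
25. n15.sig = true  [true]
26. n15.lim = false  [c.off == true]
27. n13.sig = false  [S₁.sig == false]
28. n13.lim = false  [S₀.lab > 11]
29. n12.mk = -5  [-5]
30. n19.acc = -4  [terminal]
31. n2.cnt = true  [a.acc == -4]
32. n2.depth = "xumyy"  ["x" ++ C.idx]
33. n0.sig = false  [b.val > 12]
34. n0.lim = true  [S.lab > -1]

"xumyy"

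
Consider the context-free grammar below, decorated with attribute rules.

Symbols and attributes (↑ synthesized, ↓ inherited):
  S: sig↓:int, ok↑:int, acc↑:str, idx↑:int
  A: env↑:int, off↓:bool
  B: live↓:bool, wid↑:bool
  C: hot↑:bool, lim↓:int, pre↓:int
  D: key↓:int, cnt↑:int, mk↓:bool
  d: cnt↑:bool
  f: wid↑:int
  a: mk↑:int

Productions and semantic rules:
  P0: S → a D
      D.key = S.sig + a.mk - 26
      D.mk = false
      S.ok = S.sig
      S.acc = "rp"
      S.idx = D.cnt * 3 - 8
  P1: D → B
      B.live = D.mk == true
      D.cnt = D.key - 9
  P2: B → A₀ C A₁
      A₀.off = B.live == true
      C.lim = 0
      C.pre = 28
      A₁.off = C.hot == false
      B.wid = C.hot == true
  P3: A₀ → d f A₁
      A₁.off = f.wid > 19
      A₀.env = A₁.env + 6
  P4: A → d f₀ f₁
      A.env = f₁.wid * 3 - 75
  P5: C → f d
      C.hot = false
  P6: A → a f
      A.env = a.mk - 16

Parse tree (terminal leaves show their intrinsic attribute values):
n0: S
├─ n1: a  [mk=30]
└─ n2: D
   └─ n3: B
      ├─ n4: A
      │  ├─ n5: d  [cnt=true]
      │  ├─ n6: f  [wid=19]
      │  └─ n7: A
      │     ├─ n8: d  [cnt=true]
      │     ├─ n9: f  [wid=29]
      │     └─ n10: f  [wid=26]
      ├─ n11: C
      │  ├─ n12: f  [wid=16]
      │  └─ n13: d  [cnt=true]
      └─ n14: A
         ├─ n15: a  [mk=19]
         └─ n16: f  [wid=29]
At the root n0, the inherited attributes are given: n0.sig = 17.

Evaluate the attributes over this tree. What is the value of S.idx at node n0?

1. n0.sig = 17  [given at root]
2. n1.mk = 30  [terminal]
3. n2.key = 21  [S.sig + a.mk - 26]
4. n2.mk = false  [false]
5. n3.live = false  [D.mk == true]
6. n4.off = false  [B.live == true]
7. n5.cnt = true  [terminal]
8. n6.wid = 19  [terminal]
9. n7.off = false  [f.wid > 19]
10. n8.cnt = true  [terminal]
11. n9.wid = 29  [terminal]
12. n10.wid = 26  [terminal]
13. n7.env = 3  [f₁.wid * 3 - 75]
14. n4.env = 9  [A₁.env + 6]
15. n11.lim = 0  [0]
16. n11.pre = 28  [28]
17. n12.wid = 16  [terminal]
18. n13.cnt = true  [terminal]
19. n11.hot = false  [false]
20. n14.off = true  [C.hot == false]
21. n15.mk = 19  [terminal]
22. n16.wid = 29  [terminal]
23. n14.env = 3  [a.mk - 16]
24. n3.wid = false  [C.hot == true]
25. n2.cnt = 12  [D.key - 9]
26. n0.ok = 17  [S.sig]
27. n0.acc = "rp"  ["rp"]
28. n0.idx = 28  [D.cnt * 3 - 8]

28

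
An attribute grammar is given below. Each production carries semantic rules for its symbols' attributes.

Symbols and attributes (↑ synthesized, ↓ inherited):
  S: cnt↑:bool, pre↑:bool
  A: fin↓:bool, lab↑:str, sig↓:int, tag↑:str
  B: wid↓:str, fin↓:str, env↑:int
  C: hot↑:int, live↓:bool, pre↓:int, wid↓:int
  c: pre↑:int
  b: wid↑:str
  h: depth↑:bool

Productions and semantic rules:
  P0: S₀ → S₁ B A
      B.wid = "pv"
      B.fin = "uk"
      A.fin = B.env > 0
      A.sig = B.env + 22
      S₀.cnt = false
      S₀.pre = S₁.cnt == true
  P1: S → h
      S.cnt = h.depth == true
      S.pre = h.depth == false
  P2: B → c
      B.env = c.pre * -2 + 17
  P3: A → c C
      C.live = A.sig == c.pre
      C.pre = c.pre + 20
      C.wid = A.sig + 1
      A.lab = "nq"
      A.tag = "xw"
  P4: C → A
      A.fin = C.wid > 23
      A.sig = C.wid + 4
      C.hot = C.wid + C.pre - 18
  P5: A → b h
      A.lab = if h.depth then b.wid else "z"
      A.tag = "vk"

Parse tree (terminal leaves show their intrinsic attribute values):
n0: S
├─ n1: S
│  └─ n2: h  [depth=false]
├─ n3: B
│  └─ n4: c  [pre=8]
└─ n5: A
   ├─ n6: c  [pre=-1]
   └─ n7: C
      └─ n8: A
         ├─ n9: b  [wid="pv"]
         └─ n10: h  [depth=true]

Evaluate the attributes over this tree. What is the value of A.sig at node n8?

1. n2.depth = false  [terminal]
2. n1.cnt = false  [h.depth == true]
3. n1.pre = true  [h.depth == false]
4. n3.wid = "pv"  ["pv"]
5. n3.fin = "uk"  ["uk"]
6. n4.pre = 8  [terminal]
7. n3.env = 1  [c.pre * -2 + 17]
8. n5.fin = true  [B.env > 0]
9. n5.sig = 23  [B.env + 22]
10. n6.pre = -1  [terminal]
11. n7.live = false  [A.sig == c.pre]
12. n7.pre = 19  [c.pre + 20]
13. n7.wid = 24  [A.sig + 1]
14. n8.fin = true  [C.wid > 23]
15. n8.sig = 28  [C.wid + 4]
16. n9.wid = "pv"  [terminal]
17. n10.depth = true  [terminal]
18. n8.lab = "pv"  [if h.depth then b.wid else "z"]
19. n8.tag = "vk"  ["vk"]
20. n7.hot = 25  [C.wid + C.pre - 18]
21. n5.lab = "nq"  ["nq"]
22. n5.tag = "xw"  ["xw"]
23. n0.cnt = false  [false]
24. n0.pre = false  [S₁.cnt == true]

28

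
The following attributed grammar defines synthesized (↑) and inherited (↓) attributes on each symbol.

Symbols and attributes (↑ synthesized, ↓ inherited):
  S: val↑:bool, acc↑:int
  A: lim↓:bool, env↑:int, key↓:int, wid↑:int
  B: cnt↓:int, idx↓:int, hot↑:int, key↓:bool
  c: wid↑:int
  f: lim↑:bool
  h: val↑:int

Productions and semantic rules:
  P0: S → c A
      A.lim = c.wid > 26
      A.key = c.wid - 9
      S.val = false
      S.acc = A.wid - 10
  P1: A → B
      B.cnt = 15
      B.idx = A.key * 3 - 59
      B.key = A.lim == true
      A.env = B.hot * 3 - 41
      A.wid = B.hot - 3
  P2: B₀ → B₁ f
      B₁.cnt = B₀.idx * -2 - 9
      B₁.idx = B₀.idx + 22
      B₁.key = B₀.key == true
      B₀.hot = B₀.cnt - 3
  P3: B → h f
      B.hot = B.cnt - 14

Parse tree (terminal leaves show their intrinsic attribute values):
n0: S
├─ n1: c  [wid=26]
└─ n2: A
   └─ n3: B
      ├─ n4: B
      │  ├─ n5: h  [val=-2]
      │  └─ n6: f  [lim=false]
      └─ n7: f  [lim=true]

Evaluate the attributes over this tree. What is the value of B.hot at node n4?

-7

1. n1.wid = 26  [terminal]
2. n2.lim = false  [c.wid > 26]
3. n2.key = 17  [c.wid - 9]
4. n3.cnt = 15  [15]
5. n3.idx = -8  [A.key * 3 - 59]
6. n3.key = false  [A.lim == true]
7. n4.cnt = 7  [B₀.idx * -2 - 9]
8. n4.idx = 14  [B₀.idx + 22]
9. n4.key = false  [B₀.key == true]
10. n5.val = -2  [terminal]
11. n6.lim = false  [terminal]
12. n4.hot = -7  [B.cnt - 14]
13. n7.lim = true  [terminal]
14. n3.hot = 12  [B₀.cnt - 3]
15. n2.env = -5  [B.hot * 3 - 41]
16. n2.wid = 9  [B.hot - 3]
17. n0.val = false  [false]
18. n0.acc = -1  [A.wid - 10]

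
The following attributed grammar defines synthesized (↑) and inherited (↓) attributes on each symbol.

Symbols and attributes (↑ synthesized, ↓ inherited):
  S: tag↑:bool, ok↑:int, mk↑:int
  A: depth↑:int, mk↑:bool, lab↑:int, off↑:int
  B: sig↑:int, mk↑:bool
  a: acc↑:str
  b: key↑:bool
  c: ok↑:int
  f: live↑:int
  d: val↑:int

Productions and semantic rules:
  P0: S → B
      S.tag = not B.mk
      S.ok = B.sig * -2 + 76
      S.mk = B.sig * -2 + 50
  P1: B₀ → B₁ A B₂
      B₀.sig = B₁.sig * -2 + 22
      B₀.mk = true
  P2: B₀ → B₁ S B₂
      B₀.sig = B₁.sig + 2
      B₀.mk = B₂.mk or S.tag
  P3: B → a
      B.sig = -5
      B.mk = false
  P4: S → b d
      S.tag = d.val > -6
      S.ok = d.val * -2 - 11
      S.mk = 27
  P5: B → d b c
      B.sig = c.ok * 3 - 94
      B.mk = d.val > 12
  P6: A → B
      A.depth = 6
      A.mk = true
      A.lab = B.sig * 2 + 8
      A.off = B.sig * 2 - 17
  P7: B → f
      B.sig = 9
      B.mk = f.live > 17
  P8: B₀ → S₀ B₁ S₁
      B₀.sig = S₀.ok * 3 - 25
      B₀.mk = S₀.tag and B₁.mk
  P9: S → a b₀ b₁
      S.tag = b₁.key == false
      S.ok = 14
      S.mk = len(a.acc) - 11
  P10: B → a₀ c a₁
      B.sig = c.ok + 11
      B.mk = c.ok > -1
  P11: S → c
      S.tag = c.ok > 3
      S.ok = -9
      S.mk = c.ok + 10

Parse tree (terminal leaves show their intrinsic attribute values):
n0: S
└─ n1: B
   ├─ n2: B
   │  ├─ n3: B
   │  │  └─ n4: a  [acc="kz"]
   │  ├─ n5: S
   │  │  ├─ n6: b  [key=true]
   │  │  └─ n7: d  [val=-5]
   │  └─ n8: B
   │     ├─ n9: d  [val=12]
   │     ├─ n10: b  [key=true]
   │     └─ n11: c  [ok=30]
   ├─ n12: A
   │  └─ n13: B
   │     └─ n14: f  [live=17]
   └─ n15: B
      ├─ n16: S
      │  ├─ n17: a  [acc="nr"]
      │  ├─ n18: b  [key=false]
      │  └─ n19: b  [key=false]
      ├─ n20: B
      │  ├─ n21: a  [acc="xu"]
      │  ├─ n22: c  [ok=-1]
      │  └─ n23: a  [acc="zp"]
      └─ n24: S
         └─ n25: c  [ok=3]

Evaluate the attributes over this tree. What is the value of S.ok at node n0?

1. n4.acc = "kz"  [terminal]
2. n3.sig = -5  [-5]
3. n3.mk = false  [false]
4. n6.key = true  [terminal]
5. n7.val = -5  [terminal]
6. n5.tag = true  [d.val > -6]
7. n5.ok = -1  [d.val * -2 - 11]
8. n5.mk = 27  [27]
9. n9.val = 12  [terminal]
10. n10.key = true  [terminal]
11. n11.ok = 30  [terminal]
12. n8.sig = -4  [c.ok * 3 - 94]
13. n8.mk = false  [d.val > 12]
14. n2.sig = -3  [B₁.sig + 2]
15. n2.mk = true  [B₂.mk or S.tag]
16. n14.live = 17  [terminal]
17. n13.sig = 9  [9]
18. n13.mk = false  [f.live > 17]
19. n12.depth = 6  [6]
20. n12.mk = true  [true]
21. n12.lab = 26  [B.sig * 2 + 8]
22. n12.off = 1  [B.sig * 2 - 17]
23. n17.acc = "nr"  [terminal]
24. n18.key = false  [terminal]
25. n19.key = false  [terminal]
26. n16.tag = true  [b₁.key == false]
27. n16.ok = 14  [14]
28. n16.mk = -9  [len(a.acc) - 11]
29. n21.acc = "xu"  [terminal]
30. n22.ok = -1  [terminal]
31. n23.acc = "zp"  [terminal]
32. n20.sig = 10  [c.ok + 11]
33. n20.mk = false  [c.ok > -1]
34. n25.ok = 3  [terminal]
35. n24.tag = false  [c.ok > 3]
36. n24.ok = -9  [-9]
37. n24.mk = 13  [c.ok + 10]
38. n15.sig = 17  [S₀.ok * 3 - 25]
39. n15.mk = false  [S₀.tag and B₁.mk]
40. n1.sig = 28  [B₁.sig * -2 + 22]
41. n1.mk = true  [true]
42. n0.tag = false  [not B.mk]
43. n0.ok = 20  [B.sig * -2 + 76]
44. n0.mk = -6  [B.sig * -2 + 50]

20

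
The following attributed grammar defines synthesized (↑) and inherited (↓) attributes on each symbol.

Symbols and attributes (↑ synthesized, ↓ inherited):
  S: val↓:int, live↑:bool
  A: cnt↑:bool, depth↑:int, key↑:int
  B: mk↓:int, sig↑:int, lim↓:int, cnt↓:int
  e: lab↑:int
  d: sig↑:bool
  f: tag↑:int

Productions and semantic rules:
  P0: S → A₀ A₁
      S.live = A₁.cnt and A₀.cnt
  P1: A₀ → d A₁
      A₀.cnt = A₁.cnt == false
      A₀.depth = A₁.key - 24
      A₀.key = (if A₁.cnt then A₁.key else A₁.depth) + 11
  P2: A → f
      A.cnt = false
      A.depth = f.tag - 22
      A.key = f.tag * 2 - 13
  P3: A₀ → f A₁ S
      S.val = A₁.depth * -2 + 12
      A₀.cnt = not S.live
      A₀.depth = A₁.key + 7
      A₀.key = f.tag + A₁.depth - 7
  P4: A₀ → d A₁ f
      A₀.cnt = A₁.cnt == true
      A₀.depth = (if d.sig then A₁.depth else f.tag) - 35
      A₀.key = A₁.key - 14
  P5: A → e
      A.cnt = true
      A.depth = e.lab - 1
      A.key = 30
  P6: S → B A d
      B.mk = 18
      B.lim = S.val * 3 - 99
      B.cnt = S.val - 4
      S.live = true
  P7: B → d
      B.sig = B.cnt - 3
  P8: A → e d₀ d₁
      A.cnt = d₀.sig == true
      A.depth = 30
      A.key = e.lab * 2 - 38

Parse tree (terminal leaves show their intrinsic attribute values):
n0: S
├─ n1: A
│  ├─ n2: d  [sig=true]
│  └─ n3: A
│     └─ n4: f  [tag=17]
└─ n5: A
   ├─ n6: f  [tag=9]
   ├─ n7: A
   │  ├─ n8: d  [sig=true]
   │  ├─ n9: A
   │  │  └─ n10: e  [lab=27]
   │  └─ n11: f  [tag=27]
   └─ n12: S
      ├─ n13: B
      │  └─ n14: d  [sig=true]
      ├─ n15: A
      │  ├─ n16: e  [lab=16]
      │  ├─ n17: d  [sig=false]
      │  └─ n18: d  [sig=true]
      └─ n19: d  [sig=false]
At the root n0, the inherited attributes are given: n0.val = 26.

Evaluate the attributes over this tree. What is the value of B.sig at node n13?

23

1. n0.val = 26  [given at root]
2. n2.sig = true  [terminal]
3. n4.tag = 17  [terminal]
4. n3.cnt = false  [false]
5. n3.depth = -5  [f.tag - 22]
6. n3.key = 21  [f.tag * 2 - 13]
7. n1.cnt = true  [A₁.cnt == false]
8. n1.depth = -3  [A₁.key - 24]
9. n1.key = 6  [(if A₁.cnt then A₁.key else A₁.depth) + 11]
10. n6.tag = 9  [terminal]
11. n8.sig = true  [terminal]
12. n10.lab = 27  [terminal]
13. n9.cnt = true  [true]
14. n9.depth = 26  [e.lab - 1]
15. n9.key = 30  [30]
16. n11.tag = 27  [terminal]
17. n7.cnt = true  [A₁.cnt == true]
18. n7.depth = -9  [(if d.sig then A₁.depth else f.tag) - 35]
19. n7.key = 16  [A₁.key - 14]
20. n12.val = 30  [A₁.depth * -2 + 12]
21. n13.mk = 18  [18]
22. n13.lim = -9  [S.val * 3 - 99]
23. n13.cnt = 26  [S.val - 4]
24. n14.sig = true  [terminal]
25. n13.sig = 23  [B.cnt - 3]
26. n16.lab = 16  [terminal]
27. n17.sig = false  [terminal]
28. n18.sig = true  [terminal]
29. n15.cnt = false  [d₀.sig == true]
30. n15.depth = 30  [30]
31. n15.key = -6  [e.lab * 2 - 38]
32. n19.sig = false  [terminal]
33. n12.live = true  [true]
34. n5.cnt = false  [not S.live]
35. n5.depth = 23  [A₁.key + 7]
36. n5.key = -7  [f.tag + A₁.depth - 7]
37. n0.live = false  [A₁.cnt and A₀.cnt]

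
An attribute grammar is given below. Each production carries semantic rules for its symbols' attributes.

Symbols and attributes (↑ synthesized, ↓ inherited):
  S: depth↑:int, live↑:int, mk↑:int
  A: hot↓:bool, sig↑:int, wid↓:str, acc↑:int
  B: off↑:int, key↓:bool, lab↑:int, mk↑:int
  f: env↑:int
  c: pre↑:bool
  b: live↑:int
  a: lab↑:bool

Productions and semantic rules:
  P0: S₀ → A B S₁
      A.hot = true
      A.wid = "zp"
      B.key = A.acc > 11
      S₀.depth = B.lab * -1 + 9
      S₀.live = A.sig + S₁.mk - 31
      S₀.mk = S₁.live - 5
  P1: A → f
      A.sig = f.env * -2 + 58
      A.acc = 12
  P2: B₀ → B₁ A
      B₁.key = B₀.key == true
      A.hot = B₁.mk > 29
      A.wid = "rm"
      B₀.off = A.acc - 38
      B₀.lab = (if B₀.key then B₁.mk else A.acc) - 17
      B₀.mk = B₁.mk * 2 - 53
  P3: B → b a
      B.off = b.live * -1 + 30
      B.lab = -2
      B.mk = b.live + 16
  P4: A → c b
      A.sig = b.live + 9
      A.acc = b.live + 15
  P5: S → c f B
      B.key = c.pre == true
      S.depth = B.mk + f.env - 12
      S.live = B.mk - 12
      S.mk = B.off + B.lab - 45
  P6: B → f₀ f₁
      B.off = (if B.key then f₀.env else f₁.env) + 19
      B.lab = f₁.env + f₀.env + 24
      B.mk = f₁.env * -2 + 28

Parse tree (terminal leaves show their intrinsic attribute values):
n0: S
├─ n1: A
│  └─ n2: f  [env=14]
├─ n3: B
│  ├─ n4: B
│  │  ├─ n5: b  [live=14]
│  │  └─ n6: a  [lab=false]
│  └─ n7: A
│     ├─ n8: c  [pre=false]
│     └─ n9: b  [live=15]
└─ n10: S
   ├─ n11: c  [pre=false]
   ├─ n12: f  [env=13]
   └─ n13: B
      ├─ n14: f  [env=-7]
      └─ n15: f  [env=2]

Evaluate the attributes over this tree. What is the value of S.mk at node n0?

1. n1.hot = true  [true]
2. n1.wid = "zp"  ["zp"]
3. n2.env = 14  [terminal]
4. n1.sig = 30  [f.env * -2 + 58]
5. n1.acc = 12  [12]
6. n3.key = true  [A.acc > 11]
7. n4.key = true  [B₀.key == true]
8. n5.live = 14  [terminal]
9. n6.lab = false  [terminal]
10. n4.off = 16  [b.live * -1 + 30]
11. n4.lab = -2  [-2]
12. n4.mk = 30  [b.live + 16]
13. n7.hot = true  [B₁.mk > 29]
14. n7.wid = "rm"  ["rm"]
15. n8.pre = false  [terminal]
16. n9.live = 15  [terminal]
17. n7.sig = 24  [b.live + 9]
18. n7.acc = 30  [b.live + 15]
19. n3.off = -8  [A.acc - 38]
20. n3.lab = 13  [(if B₀.key then B₁.mk else A.acc) - 17]
21. n3.mk = 7  [B₁.mk * 2 - 53]
22. n11.pre = false  [terminal]
23. n12.env = 13  [terminal]
24. n13.key = false  [c.pre == true]
25. n14.env = -7  [terminal]
26. n15.env = 2  [terminal]
27. n13.off = 21  [(if B.key then f₀.env else f₁.env) + 19]
28. n13.lab = 19  [f₁.env + f₀.env + 24]
29. n13.mk = 24  [f₁.env * -2 + 28]
30. n10.depth = 25  [B.mk + f.env - 12]
31. n10.live = 12  [B.mk - 12]
32. n10.mk = -5  [B.off + B.lab - 45]
33. n0.depth = -4  [B.lab * -1 + 9]
34. n0.live = -6  [A.sig + S₁.mk - 31]
35. n0.mk = 7  [S₁.live - 5]

7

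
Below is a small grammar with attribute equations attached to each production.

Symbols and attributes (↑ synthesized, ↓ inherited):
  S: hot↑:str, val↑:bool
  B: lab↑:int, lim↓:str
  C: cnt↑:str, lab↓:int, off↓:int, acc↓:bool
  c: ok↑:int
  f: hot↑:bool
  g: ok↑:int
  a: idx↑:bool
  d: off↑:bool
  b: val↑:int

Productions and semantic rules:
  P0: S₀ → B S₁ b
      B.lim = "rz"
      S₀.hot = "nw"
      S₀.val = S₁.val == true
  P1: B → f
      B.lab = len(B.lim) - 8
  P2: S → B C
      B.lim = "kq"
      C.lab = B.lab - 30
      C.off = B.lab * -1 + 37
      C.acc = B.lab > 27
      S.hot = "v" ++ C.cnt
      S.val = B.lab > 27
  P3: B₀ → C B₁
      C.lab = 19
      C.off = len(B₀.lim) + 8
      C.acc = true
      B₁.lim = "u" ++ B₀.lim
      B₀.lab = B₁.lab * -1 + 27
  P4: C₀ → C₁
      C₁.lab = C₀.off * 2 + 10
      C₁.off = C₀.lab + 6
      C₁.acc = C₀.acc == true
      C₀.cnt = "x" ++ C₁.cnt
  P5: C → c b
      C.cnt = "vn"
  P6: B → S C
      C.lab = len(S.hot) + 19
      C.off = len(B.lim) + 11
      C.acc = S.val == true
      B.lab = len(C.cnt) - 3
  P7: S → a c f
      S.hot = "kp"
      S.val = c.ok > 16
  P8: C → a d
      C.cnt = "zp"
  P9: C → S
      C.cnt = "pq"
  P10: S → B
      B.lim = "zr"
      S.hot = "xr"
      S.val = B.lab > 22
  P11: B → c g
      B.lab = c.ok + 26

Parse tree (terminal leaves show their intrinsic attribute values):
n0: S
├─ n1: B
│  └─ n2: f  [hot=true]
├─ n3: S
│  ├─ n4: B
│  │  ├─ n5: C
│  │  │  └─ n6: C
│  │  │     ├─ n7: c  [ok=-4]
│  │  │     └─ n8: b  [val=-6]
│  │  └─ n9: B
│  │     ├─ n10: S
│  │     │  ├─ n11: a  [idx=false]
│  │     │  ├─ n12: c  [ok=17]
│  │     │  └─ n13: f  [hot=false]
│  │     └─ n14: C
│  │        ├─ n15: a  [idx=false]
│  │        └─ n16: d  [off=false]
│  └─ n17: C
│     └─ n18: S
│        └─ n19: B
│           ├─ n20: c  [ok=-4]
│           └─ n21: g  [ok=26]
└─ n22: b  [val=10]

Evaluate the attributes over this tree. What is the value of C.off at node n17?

1. n1.lim = "rz"  ["rz"]
2. n2.hot = true  [terminal]
3. n1.lab = -6  [len(B.lim) - 8]
4. n4.lim = "kq"  ["kq"]
5. n5.lab = 19  [19]
6. n5.off = 10  [len(B₀.lim) + 8]
7. n5.acc = true  [true]
8. n6.lab = 30  [C₀.off * 2 + 10]
9. n6.off = 25  [C₀.lab + 6]
10. n6.acc = true  [C₀.acc == true]
11. n7.ok = -4  [terminal]
12. n8.val = -6  [terminal]
13. n6.cnt = "vn"  ["vn"]
14. n5.cnt = "xvn"  ["x" ++ C₁.cnt]
15. n9.lim = "ukq"  ["u" ++ B₀.lim]
16. n11.idx = false  [terminal]
17. n12.ok = 17  [terminal]
18. n13.hot = false  [terminal]
19. n10.hot = "kp"  ["kp"]
20. n10.val = true  [c.ok > 16]
21. n14.lab = 21  [len(S.hot) + 19]
22. n14.off = 14  [len(B.lim) + 11]
23. n14.acc = true  [S.val == true]
24. n15.idx = false  [terminal]
25. n16.off = false  [terminal]
26. n14.cnt = "zp"  ["zp"]
27. n9.lab = -1  [len(C.cnt) - 3]
28. n4.lab = 28  [B₁.lab * -1 + 27]
29. n17.lab = -2  [B.lab - 30]
30. n17.off = 9  [B.lab * -1 + 37]
31. n17.acc = true  [B.lab > 27]
32. n19.lim = "zr"  ["zr"]
33. n20.ok = -4  [terminal]
34. n21.ok = 26  [terminal]
35. n19.lab = 22  [c.ok + 26]
36. n18.hot = "xr"  ["xr"]
37. n18.val = false  [B.lab > 22]
38. n17.cnt = "pq"  ["pq"]
39. n3.hot = "vpq"  ["v" ++ C.cnt]
40. n3.val = true  [B.lab > 27]
41. n22.val = 10  [terminal]
42. n0.hot = "nw"  ["nw"]
43. n0.val = true  [S₁.val == true]

9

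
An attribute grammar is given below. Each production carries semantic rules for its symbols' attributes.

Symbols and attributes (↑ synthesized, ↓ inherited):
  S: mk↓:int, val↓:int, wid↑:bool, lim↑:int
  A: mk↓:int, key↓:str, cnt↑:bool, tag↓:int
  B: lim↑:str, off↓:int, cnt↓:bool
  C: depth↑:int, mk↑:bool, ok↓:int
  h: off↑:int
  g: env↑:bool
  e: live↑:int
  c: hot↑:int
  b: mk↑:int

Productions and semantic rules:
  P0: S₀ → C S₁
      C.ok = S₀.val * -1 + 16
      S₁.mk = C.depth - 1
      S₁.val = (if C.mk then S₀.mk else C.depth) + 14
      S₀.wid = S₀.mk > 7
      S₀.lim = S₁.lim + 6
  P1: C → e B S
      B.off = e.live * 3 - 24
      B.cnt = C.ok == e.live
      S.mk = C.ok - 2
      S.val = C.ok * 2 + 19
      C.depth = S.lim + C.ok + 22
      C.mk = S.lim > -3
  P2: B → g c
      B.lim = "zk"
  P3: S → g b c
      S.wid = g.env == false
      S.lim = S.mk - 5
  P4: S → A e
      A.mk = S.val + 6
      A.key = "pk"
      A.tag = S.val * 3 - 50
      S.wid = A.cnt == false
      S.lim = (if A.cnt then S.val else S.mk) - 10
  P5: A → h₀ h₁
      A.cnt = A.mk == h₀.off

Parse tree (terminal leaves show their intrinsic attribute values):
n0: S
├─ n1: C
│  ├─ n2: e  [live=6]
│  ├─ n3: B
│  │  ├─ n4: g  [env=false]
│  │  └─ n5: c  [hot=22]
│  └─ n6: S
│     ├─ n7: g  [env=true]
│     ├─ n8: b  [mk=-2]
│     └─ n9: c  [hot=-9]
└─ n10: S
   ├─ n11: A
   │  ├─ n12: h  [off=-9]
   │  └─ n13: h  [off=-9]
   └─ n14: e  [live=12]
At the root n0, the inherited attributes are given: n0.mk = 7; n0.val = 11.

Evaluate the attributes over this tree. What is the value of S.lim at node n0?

1. n0.mk = 7  [given at root]
2. n0.val = 11  [given at root]
3. n1.ok = 5  [S₀.val * -1 + 16]
4. n2.live = 6  [terminal]
5. n3.off = -6  [e.live * 3 - 24]
6. n3.cnt = false  [C.ok == e.live]
7. n4.env = false  [terminal]
8. n5.hot = 22  [terminal]
9. n3.lim = "zk"  ["zk"]
10. n6.mk = 3  [C.ok - 2]
11. n6.val = 29  [C.ok * 2 + 19]
12. n7.env = true  [terminal]
13. n8.mk = -2  [terminal]
14. n9.hot = -9  [terminal]
15. n6.wid = false  [g.env == false]
16. n6.lim = -2  [S.mk - 5]
17. n1.depth = 25  [S.lim + C.ok + 22]
18. n1.mk = true  [S.lim > -3]
19. n10.mk = 24  [C.depth - 1]
20. n10.val = 21  [(if C.mk then S₀.mk else C.depth) + 14]
21. n11.mk = 27  [S.val + 6]
22. n11.key = "pk"  ["pk"]
23. n11.tag = 13  [S.val * 3 - 50]
24. n12.off = -9  [terminal]
25. n13.off = -9  [terminal]
26. n11.cnt = false  [A.mk == h₀.off]
27. n14.live = 12  [terminal]
28. n10.wid = true  [A.cnt == false]
29. n10.lim = 14  [(if A.cnt then S.val else S.mk) - 10]
30. n0.wid = false  [S₀.mk > 7]
31. n0.lim = 20  [S₁.lim + 6]

20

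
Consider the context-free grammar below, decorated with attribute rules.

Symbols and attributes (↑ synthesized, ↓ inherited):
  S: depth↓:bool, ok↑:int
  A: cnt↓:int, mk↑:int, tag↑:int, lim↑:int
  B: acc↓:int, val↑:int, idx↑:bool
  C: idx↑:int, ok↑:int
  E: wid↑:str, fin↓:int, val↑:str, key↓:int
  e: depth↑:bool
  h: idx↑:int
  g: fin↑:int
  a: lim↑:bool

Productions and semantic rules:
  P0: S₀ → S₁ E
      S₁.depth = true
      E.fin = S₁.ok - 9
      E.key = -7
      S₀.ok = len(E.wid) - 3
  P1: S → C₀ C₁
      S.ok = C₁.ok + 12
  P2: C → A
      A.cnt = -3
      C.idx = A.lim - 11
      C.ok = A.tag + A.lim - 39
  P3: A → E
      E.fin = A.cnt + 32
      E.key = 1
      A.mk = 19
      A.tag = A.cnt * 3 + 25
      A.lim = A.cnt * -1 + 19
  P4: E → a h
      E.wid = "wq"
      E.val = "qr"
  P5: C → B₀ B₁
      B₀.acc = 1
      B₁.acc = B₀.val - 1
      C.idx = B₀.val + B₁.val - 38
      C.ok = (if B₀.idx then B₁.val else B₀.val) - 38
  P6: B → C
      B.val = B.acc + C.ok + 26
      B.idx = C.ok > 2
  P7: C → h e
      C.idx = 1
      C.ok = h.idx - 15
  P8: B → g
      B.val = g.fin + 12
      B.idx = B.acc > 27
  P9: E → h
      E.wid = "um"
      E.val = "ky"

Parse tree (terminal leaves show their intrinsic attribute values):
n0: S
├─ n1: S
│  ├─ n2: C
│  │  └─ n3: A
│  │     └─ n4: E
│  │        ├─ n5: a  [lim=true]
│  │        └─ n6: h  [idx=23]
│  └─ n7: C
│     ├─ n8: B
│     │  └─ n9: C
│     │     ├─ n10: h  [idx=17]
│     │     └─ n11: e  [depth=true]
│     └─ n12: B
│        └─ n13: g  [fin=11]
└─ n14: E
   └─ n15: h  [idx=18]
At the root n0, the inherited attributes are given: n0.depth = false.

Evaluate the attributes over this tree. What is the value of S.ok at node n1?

1. n0.depth = false  [given at root]
2. n1.depth = true  [true]
3. n3.cnt = -3  [-3]
4. n4.fin = 29  [A.cnt + 32]
5. n4.key = 1  [1]
6. n5.lim = true  [terminal]
7. n6.idx = 23  [terminal]
8. n4.wid = "wq"  ["wq"]
9. n4.val = "qr"  ["qr"]
10. n3.mk = 19  [19]
11. n3.tag = 16  [A.cnt * 3 + 25]
12. n3.lim = 22  [A.cnt * -1 + 19]
13. n2.idx = 11  [A.lim - 11]
14. n2.ok = -1  [A.tag + A.lim - 39]
15. n8.acc = 1  [1]
16. n10.idx = 17  [terminal]
17. n11.depth = true  [terminal]
18. n9.idx = 1  [1]
19. n9.ok = 2  [h.idx - 15]
20. n8.val = 29  [B.acc + C.ok + 26]
21. n8.idx = false  [C.ok > 2]
22. n12.acc = 28  [B₀.val - 1]
23. n13.fin = 11  [terminal]
24. n12.val = 23  [g.fin + 12]
25. n12.idx = true  [B.acc > 27]
26. n7.idx = 14  [B₀.val + B₁.val - 38]
27. n7.ok = -9  [(if B₀.idx then B₁.val else B₀.val) - 38]
28. n1.ok = 3  [C₁.ok + 12]
29. n14.fin = -6  [S₁.ok - 9]
30. n14.key = -7  [-7]
31. n15.idx = 18  [terminal]
32. n14.wid = "um"  ["um"]
33. n14.val = "ky"  ["ky"]
34. n0.ok = -1  [len(E.wid) - 3]

3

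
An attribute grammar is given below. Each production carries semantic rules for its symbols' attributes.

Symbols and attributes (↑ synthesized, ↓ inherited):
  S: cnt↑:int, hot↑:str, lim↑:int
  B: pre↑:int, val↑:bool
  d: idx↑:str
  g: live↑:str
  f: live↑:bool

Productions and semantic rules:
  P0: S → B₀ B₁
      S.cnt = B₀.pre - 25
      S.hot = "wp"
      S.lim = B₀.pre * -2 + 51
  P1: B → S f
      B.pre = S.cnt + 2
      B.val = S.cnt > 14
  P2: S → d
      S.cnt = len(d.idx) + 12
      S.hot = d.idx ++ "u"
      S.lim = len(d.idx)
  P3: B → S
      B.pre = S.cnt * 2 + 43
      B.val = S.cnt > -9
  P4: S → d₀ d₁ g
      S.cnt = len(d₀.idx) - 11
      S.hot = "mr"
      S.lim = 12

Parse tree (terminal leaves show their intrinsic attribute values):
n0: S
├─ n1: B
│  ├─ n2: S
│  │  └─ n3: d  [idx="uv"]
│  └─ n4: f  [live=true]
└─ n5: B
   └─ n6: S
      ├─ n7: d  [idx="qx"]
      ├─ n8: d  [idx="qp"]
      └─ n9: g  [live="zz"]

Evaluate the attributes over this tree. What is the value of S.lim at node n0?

1. n3.idx = "uv"  [terminal]
2. n2.cnt = 14  [len(d.idx) + 12]
3. n2.hot = "uvu"  [d.idx ++ "u"]
4. n2.lim = 2  [len(d.idx)]
5. n4.live = true  [terminal]
6. n1.pre = 16  [S.cnt + 2]
7. n1.val = false  [S.cnt > 14]
8. n7.idx = "qx"  [terminal]
9. n8.idx = "qp"  [terminal]
10. n9.live = "zz"  [terminal]
11. n6.cnt = -9  [len(d₀.idx) - 11]
12. n6.hot = "mr"  ["mr"]
13. n6.lim = 12  [12]
14. n5.pre = 25  [S.cnt * 2 + 43]
15. n5.val = false  [S.cnt > -9]
16. n0.cnt = -9  [B₀.pre - 25]
17. n0.hot = "wp"  ["wp"]
18. n0.lim = 19  [B₀.pre * -2 + 51]

19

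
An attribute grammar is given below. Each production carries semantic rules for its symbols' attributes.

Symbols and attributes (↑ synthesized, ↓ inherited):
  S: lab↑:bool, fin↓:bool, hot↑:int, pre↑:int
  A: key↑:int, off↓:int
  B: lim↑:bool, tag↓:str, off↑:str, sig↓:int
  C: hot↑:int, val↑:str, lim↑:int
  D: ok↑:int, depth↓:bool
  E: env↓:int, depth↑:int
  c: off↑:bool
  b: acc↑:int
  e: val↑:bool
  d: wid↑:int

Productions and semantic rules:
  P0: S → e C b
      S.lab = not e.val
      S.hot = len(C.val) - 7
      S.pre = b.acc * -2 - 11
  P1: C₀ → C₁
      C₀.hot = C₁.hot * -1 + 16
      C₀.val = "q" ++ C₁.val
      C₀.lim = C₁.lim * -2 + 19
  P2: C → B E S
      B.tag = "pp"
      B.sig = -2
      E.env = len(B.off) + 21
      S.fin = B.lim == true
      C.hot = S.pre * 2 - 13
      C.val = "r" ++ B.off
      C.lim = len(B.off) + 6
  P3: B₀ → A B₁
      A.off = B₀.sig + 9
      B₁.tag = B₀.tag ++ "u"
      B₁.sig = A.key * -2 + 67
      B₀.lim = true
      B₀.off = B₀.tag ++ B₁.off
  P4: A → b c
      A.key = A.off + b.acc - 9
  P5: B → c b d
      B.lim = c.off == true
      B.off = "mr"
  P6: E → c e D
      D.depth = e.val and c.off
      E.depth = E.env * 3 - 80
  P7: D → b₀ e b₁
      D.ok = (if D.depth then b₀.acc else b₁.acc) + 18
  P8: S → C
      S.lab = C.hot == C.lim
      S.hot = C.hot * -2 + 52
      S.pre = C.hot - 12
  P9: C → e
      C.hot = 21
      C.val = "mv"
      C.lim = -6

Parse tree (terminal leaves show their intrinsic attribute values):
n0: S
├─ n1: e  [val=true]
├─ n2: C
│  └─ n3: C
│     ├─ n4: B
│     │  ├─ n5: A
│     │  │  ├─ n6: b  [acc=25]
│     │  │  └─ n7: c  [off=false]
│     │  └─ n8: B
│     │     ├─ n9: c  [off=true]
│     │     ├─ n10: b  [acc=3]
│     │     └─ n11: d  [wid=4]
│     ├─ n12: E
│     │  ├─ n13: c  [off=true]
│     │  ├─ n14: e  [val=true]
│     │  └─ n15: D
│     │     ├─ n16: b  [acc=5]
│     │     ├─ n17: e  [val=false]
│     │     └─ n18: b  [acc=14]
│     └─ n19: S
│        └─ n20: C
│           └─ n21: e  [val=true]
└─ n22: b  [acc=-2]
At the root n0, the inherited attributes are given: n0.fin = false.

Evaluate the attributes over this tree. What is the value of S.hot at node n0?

-1

1. n0.fin = false  [given at root]
2. n1.val = true  [terminal]
3. n4.tag = "pp"  ["pp"]
4. n4.sig = -2  [-2]
5. n5.off = 7  [B₀.sig + 9]
6. n6.acc = 25  [terminal]
7. n7.off = false  [terminal]
8. n5.key = 23  [A.off + b.acc - 9]
9. n8.tag = "ppu"  [B₀.tag ++ "u"]
10. n8.sig = 21  [A.key * -2 + 67]
11. n9.off = true  [terminal]
12. n10.acc = 3  [terminal]
13. n11.wid = 4  [terminal]
14. n8.lim = true  [c.off == true]
15. n8.off = "mr"  ["mr"]
16. n4.lim = true  [true]
17. n4.off = "ppmr"  [B₀.tag ++ B₁.off]
18. n12.env = 25  [len(B.off) + 21]
19. n13.off = true  [terminal]
20. n14.val = true  [terminal]
21. n15.depth = true  [e.val and c.off]
22. n16.acc = 5  [terminal]
23. n17.val = false  [terminal]
24. n18.acc = 14  [terminal]
25. n15.ok = 23  [(if D.depth then b₀.acc else b₁.acc) + 18]
26. n12.depth = -5  [E.env * 3 - 80]
27. n19.fin = true  [B.lim == true]
28. n21.val = true  [terminal]
29. n20.hot = 21  [21]
30. n20.val = "mv"  ["mv"]
31. n20.lim = -6  [-6]
32. n19.lab = false  [C.hot == C.lim]
33. n19.hot = 10  [C.hot * -2 + 52]
34. n19.pre = 9  [C.hot - 12]
35. n3.hot = 5  [S.pre * 2 - 13]
36. n3.val = "rppmr"  ["r" ++ B.off]
37. n3.lim = 10  [len(B.off) + 6]
38. n2.hot = 11  [C₁.hot * -1 + 16]
39. n2.val = "qrppmr"  ["q" ++ C₁.val]
40. n2.lim = -1  [C₁.lim * -2 + 19]
41. n22.acc = -2  [terminal]
42. n0.lab = false  [not e.val]
43. n0.hot = -1  [len(C.val) - 7]
44. n0.pre = -7  [b.acc * -2 - 11]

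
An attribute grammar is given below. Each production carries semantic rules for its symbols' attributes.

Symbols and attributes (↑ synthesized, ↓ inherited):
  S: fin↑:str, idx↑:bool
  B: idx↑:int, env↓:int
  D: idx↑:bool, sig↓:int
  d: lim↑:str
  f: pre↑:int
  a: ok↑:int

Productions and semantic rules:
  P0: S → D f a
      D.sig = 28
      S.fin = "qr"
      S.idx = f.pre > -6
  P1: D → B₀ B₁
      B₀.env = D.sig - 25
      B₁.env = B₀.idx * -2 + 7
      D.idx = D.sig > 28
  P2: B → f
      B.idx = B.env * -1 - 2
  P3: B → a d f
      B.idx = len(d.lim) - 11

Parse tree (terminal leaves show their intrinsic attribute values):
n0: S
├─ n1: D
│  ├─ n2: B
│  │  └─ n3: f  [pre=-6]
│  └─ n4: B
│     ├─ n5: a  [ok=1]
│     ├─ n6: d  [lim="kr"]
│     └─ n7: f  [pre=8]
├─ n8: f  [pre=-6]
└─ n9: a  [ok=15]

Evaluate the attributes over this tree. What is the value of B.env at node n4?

1. n1.sig = 28  [28]
2. n2.env = 3  [D.sig - 25]
3. n3.pre = -6  [terminal]
4. n2.idx = -5  [B.env * -1 - 2]
5. n4.env = 17  [B₀.idx * -2 + 7]
6. n5.ok = 1  [terminal]
7. n6.lim = "kr"  [terminal]
8. n7.pre = 8  [terminal]
9. n4.idx = -9  [len(d.lim) - 11]
10. n1.idx = false  [D.sig > 28]
11. n8.pre = -6  [terminal]
12. n9.ok = 15  [terminal]
13. n0.fin = "qr"  ["qr"]
14. n0.idx = false  [f.pre > -6]

17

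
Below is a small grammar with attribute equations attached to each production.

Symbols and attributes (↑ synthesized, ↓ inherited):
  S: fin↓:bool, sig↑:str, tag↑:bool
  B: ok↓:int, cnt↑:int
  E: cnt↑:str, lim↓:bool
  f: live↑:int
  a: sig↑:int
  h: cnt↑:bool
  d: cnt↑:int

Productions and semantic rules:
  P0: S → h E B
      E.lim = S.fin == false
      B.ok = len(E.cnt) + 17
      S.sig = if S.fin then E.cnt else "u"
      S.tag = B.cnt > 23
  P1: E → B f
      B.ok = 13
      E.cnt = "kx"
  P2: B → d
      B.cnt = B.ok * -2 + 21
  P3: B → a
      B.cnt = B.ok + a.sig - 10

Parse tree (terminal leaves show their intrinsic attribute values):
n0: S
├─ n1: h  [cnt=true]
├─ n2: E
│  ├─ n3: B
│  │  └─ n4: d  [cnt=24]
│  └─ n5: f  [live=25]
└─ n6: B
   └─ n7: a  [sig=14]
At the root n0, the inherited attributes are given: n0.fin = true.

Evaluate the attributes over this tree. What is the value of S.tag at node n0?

false

1. n0.fin = true  [given at root]
2. n1.cnt = true  [terminal]
3. n2.lim = false  [S.fin == false]
4. n3.ok = 13  [13]
5. n4.cnt = 24  [terminal]
6. n3.cnt = -5  [B.ok * -2 + 21]
7. n5.live = 25  [terminal]
8. n2.cnt = "kx"  ["kx"]
9. n6.ok = 19  [len(E.cnt) + 17]
10. n7.sig = 14  [terminal]
11. n6.cnt = 23  [B.ok + a.sig - 10]
12. n0.sig = "kx"  [if S.fin then E.cnt else "u"]
13. n0.tag = false  [B.cnt > 23]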